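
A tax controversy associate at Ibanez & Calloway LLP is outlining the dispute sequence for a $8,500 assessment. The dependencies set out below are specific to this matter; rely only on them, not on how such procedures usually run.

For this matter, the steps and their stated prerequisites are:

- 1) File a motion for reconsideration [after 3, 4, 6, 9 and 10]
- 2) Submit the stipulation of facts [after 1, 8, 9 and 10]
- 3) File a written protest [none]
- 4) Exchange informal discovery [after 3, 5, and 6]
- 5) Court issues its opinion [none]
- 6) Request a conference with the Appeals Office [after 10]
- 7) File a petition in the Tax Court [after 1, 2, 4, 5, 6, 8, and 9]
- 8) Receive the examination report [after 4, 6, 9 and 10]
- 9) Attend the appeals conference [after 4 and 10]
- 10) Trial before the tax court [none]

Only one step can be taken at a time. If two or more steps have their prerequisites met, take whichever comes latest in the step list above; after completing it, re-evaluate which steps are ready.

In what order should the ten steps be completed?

10, 6, 5, 3, 4, 9, 8, 1, 2, 7

10, 5 and 3 have no prerequisites; 10 is listed later, so 10 is first.
Now 6, 5 and 3 have their prerequisites met. 6 is listed later, so 6 next.
Ready: 5 and 3. 5 is listed later → 5.
That leaves 3 as the only ready step → 3.
Next only 4 has its prerequisites met → 4.
That leaves 9 as the only ready step → 9.
Now 8 and 1 have their prerequisites met. 8 is listed later, so 8 next.
1 is the only step now ready → 1.
2 needed 10, 9, 8 and 1, now all done → 2.
7 needed 9, 8, 6, 5, 4, 2 and 1, now all done → 7.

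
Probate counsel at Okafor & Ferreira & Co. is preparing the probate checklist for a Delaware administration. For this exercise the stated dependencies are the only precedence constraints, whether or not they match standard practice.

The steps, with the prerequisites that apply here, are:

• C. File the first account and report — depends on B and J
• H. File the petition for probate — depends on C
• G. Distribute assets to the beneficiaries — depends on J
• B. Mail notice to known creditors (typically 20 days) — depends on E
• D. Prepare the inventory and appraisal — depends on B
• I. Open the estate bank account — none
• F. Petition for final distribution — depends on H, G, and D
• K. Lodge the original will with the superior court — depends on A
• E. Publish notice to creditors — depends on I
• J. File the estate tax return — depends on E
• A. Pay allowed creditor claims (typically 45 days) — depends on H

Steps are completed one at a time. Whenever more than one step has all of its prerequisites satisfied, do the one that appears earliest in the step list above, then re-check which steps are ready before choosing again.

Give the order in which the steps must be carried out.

I has no prerequisites → I first.
Next only E has its prerequisites met → E.
B and J are both available; B is listed earlier → B.
Ready: D and J. D is listed earlier → D.
J needed E, now all done → J.
C and G are both available; C is listed earlier → C.
Now H and G have their prerequisites met. H is listed earlier, so H next.
A now also ready, so the ready set is {G, A}; G is listed earlier → G.
Now F and A have their prerequisites met. F is listed earlier, so F next.
A needed H, now all done → A.
K is the only step now ready → K.

I E B D J C H G F A K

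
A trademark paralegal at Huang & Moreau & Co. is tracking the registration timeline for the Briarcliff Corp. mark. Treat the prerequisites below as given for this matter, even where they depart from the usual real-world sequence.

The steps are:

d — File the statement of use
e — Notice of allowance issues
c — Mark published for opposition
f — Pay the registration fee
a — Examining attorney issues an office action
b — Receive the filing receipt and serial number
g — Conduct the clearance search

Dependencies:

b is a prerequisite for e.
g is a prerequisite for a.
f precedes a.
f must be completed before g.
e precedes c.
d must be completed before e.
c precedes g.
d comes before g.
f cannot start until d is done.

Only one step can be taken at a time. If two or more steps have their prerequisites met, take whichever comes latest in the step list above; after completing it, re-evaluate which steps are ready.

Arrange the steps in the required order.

b and d have no prerequisites; b is listed later, so b is first.
That leaves d as the only ready step → d.
f and e are both available; f is listed later → f.
Next only e has its prerequisites met → e.
c needed e, now all done → c.
Next only g has its prerequisites met → g.
a is the only step now ready → a.

b, d, f, e, c, g, a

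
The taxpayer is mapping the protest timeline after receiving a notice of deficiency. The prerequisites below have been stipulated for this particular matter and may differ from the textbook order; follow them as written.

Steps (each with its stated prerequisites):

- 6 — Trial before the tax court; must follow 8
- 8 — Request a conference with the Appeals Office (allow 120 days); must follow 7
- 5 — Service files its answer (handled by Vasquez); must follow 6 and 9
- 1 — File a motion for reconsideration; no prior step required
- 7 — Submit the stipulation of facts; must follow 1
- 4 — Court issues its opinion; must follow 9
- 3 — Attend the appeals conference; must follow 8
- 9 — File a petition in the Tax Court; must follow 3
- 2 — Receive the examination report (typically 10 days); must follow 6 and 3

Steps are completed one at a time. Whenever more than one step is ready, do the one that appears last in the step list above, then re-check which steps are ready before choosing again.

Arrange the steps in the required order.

1, 7, 8, 3, 9, 4, 6, 2, 5

1 has no prerequisites → 1 first.
7 is the only step now ready → 7.
8 needed 7, now all done → 8.
3 and 6 are both available; 3 is listed later → 3.
9 now also ready, so the ready set is {9, 6}; 9 is listed later → 9.
Now 4 and 6 have their prerequisites met. 4 is listed later, so 4 next.
That leaves 6 as the only ready step → 6.
2 and 5 are both available; 2 is listed later → 2.
5 needed 9 and 6, now all done → 5.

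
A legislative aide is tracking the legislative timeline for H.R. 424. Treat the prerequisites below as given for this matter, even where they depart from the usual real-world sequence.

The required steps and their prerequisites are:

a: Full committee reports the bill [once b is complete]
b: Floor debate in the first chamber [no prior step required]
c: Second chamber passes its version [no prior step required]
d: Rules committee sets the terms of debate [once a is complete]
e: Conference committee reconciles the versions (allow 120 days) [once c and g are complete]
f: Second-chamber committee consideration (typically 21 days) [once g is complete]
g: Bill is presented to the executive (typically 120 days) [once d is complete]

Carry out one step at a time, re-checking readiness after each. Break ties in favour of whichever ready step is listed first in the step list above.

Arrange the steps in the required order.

b and c have no prerequisites; b is listed earlier, so b is first.
Ready: a and c. a is listed earlier → a.
Ready: c and d. c is listed earlier → c.
That leaves d as the only ready step → d.
That leaves g as the only ready step → g.
e and f are both available; e is listed earlier → e.
That leaves f as the only ready step → f.

b a c d g e f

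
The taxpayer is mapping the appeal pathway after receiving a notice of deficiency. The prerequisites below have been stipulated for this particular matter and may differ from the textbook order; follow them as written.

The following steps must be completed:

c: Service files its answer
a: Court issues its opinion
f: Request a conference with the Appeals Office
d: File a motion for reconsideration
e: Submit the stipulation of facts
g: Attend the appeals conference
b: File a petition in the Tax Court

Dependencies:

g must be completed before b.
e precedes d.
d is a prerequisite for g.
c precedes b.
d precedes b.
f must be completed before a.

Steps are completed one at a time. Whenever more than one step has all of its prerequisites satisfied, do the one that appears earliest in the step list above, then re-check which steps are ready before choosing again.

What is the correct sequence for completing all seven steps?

Nothing is required for c, f and e. c is listed earlier → c first.
Ready: f and e. f is listed earlier → f.
a now also ready, so the ready set is {a, e}; a is listed earlier → a.
Next only e has its prerequisites met → e.
That leaves d as the only ready step → d.
That leaves g as the only ready step → g.
b needed c, d and g, now all done → b.

c f a e d g b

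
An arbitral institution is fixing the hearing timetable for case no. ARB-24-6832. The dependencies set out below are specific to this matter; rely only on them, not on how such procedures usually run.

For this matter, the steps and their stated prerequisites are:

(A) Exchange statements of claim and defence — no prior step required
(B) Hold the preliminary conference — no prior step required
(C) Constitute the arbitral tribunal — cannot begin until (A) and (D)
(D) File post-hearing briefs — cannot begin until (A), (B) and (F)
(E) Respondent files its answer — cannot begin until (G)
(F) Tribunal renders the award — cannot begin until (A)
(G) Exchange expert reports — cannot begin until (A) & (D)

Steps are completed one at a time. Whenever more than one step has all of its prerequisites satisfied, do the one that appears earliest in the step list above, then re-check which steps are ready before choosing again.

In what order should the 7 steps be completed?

(A), (B), (F), (D), (C), (G), (E)

Nothing is required for (A) and (B). (A) is listed earlier → (A) first.
(F) now also ready, so the ready set is {(B), (F)}; (B) is listed earlier → (B).
(F) needed (A), now all done → (F).
(D) is the only step now ready → (D).
(C) and (G) are both available; (C) is listed earlier → (C).
Next only (G) has its prerequisites met → (G).
Next only (E) has its prerequisites met → (E).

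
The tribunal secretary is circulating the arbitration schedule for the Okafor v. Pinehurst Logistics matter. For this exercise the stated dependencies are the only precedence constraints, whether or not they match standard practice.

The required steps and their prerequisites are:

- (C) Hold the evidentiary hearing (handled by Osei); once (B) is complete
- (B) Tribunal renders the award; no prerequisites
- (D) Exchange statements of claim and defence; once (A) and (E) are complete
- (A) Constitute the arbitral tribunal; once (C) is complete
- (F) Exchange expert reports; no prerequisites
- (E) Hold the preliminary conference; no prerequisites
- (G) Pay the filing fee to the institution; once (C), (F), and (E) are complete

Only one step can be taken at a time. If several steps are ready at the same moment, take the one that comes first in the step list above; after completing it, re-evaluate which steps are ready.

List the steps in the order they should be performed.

(B), (C), (A), (F), (E), (D), (G)

(B), (F) and (E) have no prerequisites; (B) is listed earlier, so (B) is first.
Ready: (C), (F) and (E). (C) is listed earlier → (C).
Now (A), (F) and (E) have their prerequisites met. (A) is listed earlier, so (A) next.
Ready: (F) and (E). (F) is listed earlier → (F).
(E) is the only step now ready → (E).
Ready: (D) and (G). (D) is listed earlier → (D).
Next only (G) has its prerequisites met → (G).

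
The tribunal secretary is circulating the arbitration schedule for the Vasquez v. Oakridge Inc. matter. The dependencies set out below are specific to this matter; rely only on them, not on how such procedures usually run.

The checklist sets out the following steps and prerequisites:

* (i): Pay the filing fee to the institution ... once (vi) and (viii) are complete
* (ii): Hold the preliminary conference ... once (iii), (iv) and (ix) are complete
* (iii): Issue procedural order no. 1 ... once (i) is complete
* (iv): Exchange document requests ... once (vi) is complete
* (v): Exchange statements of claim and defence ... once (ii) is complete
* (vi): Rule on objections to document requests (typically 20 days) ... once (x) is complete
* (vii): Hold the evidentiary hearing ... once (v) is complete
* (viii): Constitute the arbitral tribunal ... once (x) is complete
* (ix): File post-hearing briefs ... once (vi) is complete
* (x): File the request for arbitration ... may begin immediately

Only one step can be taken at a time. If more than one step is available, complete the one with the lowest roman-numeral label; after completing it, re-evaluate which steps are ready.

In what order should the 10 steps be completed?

(x) has no prerequisites → (x) first.
(vi) and (viii) are both available; (vi) has the earlier label → (vi).
(iv) and (ix) now also ready, so the ready set is {(iv), (viii), (ix)}; (iv) has the earlier label → (iv).
(viii) and (ix) are both available; (viii) has the earlier label → (viii).
(i) and (ix) are both available; (i) has the earlier label → (i).
(iii) now also ready, so the ready set is {(iii), (ix)}; (iii) has the earlier label → (iii).
(ix) needed (vi), now all done → (ix).
(ii) is the only step now ready → (ii).
(v) is the only step now ready → (v).
That leaves (vii) as the only ready step → (vii).

(x), (vi), (iv), (viii), (i), (iii), (ix), (ii), (v), (vii)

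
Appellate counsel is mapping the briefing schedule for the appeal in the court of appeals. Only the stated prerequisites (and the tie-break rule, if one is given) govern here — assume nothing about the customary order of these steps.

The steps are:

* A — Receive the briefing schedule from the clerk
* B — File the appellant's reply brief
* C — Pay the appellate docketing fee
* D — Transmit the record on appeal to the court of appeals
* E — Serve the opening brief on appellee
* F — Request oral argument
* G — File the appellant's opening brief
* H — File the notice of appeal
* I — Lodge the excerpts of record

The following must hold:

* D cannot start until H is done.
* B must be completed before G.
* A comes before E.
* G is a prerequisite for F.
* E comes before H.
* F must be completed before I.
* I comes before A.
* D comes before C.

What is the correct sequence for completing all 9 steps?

B, G, F, I, A, E, H, D, C

Only B has no prerequisites, so it is first.
G is the only step now ready → G.
F needed G, now all done → F.
I needed F, now all done → I.
A needed I, now all done → A.
E needed A, now all done → E.
Next only H has its prerequisites met → H.
Next only D has its prerequisites met → D.
Next only C has its prerequisites met → C.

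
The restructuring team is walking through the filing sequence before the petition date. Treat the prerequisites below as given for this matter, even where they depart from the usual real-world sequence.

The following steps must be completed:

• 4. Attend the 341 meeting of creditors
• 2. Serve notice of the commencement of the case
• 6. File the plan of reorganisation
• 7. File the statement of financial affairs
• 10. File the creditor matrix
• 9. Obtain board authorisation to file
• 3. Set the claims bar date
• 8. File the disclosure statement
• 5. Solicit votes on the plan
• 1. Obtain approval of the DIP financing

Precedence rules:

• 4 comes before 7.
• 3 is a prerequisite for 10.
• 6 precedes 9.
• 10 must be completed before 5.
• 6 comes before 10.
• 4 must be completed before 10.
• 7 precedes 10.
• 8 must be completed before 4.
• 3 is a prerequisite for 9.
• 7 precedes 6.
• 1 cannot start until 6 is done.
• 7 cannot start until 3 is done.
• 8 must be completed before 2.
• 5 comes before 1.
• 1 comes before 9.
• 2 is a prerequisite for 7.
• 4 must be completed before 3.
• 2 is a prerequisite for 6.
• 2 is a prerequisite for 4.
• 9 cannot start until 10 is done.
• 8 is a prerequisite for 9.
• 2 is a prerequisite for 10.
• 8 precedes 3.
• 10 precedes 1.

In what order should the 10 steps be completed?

8, 2, 4, 3, 7, 6, 10, 5, 1, 9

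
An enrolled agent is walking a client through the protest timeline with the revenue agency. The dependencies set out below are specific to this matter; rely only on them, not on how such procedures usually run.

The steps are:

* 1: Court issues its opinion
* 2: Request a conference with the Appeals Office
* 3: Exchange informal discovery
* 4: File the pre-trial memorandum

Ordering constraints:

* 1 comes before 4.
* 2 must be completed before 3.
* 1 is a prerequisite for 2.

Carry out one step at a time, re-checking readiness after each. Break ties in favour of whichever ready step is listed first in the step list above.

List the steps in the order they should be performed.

1, 2, 3, 4

1 is the only step with nothing outstanding, so it goes first.
Now 2 and 4 have their prerequisites met. 2 is listed earlier, so 2 next.
3 now also ready, so the ready set is {3, 4}; 3 is listed earlier → 3.
That leaves 4 as the only ready step → 4.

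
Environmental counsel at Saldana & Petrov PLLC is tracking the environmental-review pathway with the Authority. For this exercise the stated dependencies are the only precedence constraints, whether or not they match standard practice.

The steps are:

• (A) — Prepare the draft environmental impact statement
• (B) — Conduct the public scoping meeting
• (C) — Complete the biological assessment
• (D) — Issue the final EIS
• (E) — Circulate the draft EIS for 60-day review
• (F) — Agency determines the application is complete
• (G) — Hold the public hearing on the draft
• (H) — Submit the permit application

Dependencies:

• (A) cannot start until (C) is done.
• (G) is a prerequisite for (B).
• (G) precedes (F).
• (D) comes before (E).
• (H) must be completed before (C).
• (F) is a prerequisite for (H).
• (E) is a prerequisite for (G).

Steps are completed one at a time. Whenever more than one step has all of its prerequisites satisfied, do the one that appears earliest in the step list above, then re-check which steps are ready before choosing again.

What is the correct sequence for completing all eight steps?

(D) (E) (G) (B) (F) (H) (C) (A)

(D) is the only step with nothing outstanding, so it goes first.
Next only (E) has its prerequisites met → (E).
(G) is the only step now ready → (G).
Ready: (B) and (F). (B) is listed earlier → (B).
Next only (F) has its prerequisites met → (F).
That leaves (H) as the only ready step → (H).
(C) is the only step now ready → (C).
That leaves (A) as the only ready step → (A).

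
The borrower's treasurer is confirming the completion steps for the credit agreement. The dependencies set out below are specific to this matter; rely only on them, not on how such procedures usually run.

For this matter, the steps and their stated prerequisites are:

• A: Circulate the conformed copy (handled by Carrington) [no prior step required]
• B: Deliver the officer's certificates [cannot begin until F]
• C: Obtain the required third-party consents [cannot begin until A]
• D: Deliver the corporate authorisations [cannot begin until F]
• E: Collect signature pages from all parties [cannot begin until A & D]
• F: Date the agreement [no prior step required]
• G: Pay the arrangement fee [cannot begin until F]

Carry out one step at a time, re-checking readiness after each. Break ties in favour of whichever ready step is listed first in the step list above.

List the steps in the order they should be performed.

Nothing is required for A and F. A is listed earlier → A first.
C now also ready, so the ready set is {C, F}; C is listed earlier → C.
Next only F has its prerequisites met → F.
B, D and G are all available; B is listed earlier → B.
Now D and G have their prerequisites met. D is listed earlier, so D next.
E now also ready, so the ready set is {E, G}; E is listed earlier → E.
G needed F, now all done → G.

A, C, F, B, D, E, G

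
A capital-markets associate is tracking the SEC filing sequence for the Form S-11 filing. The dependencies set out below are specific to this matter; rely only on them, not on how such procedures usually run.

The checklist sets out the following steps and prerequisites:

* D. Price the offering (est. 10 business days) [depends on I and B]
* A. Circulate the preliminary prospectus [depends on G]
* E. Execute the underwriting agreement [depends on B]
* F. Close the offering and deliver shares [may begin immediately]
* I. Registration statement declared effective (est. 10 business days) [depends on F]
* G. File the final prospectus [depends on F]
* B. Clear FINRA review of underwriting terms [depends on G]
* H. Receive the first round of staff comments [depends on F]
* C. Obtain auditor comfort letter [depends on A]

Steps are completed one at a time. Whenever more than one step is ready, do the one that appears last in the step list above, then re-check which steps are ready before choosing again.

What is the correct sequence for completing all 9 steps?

F has no prerequisites → F first.
Ready: H, G and I. H is listed later → H.
Ready: G and I. G is listed later → G.
B and A now also ready, so the ready set is {B, I, A}; B is listed later → B.
E now also ready, so the ready set is {I, E, A}; I is listed later → I.
D now also ready, so the ready set is {E, A, D}; E is listed later → E.
A and D are both available; A is listed later → A.
Now C and D have their prerequisites met. C is listed later, so C next.
D needed B and I, now all done → D.

F → H → G → B → I → E → A → C → D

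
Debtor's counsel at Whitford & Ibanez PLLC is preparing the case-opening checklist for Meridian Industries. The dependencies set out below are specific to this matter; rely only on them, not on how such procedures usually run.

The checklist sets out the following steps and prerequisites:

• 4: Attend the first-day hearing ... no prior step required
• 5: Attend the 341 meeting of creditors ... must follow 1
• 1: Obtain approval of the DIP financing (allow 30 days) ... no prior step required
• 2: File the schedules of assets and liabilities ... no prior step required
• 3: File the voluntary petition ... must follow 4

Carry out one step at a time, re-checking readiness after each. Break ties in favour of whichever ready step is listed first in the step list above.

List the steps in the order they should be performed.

4, 1 and 2 have no prerequisites; 4 is listed earlier, so 4 is first.
1, 2 and 3 are all available; 1 is listed earlier → 1.
5, 2 and 3 are all available; 5 is listed earlier → 5.
2 and 3 are both available; 2 is listed earlier → 2.
3 needed 4, now all done → 3.

4 → 1 → 5 → 2 → 3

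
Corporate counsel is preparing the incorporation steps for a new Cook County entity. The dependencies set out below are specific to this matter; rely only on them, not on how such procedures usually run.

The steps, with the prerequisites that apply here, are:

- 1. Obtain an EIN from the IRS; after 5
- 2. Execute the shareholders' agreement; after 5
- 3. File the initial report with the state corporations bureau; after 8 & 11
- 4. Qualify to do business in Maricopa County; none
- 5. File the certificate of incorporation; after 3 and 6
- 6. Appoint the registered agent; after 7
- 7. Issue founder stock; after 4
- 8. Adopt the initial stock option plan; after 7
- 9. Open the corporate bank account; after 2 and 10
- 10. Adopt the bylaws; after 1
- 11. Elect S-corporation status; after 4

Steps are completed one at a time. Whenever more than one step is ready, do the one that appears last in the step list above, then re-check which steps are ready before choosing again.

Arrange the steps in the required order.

Only 4 has no prerequisites, so it is first.
Now 11 and 7 have their prerequisites met. 11 is listed later, so 11 next.
7 is the only step now ready → 7.
Now 8 and 6 have their prerequisites met. 8 is listed later, so 8 next.
3 now also ready, so the ready set is {6, 3}; 6 is listed later → 6.
That leaves 3 as the only ready step → 3.
That leaves 5 as the only ready step → 5.
Now 2 and 1 have their prerequisites met. 2 is listed later, so 2 next.
That leaves 1 as the only ready step → 1.
10 needed 1, now all done → 10.
9 needed 10 and 2, now all done → 9.

4 → 11 → 7 → 8 → 6 → 3 → 5 → 2 → 1 → 10 → 9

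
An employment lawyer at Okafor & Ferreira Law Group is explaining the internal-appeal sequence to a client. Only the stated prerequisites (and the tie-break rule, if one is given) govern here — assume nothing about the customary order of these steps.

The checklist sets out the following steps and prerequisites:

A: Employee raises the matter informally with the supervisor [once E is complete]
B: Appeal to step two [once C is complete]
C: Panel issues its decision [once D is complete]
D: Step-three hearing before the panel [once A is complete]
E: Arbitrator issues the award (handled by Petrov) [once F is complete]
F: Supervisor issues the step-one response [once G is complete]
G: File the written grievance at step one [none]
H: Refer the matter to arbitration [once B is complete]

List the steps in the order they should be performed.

G, F, E, A, D, C, B, H

Only G has no prerequisites, so it is first.
F needed G, now all done → F.
E needed F, now all done → E.
A is the only step now ready → A.
D needed A, now all done → D.
C is the only step now ready → C.
B needed C, now all done → B.
H is the only step now ready → H.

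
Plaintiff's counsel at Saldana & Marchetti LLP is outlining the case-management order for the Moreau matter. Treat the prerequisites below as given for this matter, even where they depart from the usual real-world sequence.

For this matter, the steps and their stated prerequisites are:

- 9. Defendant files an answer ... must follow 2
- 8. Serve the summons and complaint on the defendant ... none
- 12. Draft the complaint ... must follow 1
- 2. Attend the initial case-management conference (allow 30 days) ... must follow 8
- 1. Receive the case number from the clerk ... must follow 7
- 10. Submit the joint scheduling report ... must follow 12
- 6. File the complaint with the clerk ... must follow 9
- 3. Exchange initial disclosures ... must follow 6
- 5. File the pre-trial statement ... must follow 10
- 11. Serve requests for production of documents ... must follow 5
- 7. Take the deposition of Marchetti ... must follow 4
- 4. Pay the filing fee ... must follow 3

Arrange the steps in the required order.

8, 2, 9, 6, 3, 4, 7, 1, 12, 10, 5, 11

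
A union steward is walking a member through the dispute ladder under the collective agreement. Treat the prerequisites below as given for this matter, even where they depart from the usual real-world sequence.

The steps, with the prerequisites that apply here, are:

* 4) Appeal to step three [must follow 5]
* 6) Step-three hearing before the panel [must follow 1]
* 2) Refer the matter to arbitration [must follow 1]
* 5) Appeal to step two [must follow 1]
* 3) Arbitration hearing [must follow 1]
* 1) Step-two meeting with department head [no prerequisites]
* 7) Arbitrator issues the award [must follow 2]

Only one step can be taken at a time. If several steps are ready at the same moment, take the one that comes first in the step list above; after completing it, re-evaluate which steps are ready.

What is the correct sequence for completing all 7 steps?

1, 6, 2, 5, 4, 3, 7

Only 1 has no prerequisites, so it is first.
Ready: 6, 2, 5 and 3. 6 is listed earlier → 6.
Ready: 2, 5 and 3. 2 is listed earlier → 2.
7 now also ready, so the ready set is {5, 3, 7}; 5 is listed earlier → 5.
4 now also ready, so the ready set is {4, 3, 7}; 4 is listed earlier → 4.
Ready: 3 and 7. 3 is listed earlier → 3.
7 is the only step now ready → 7.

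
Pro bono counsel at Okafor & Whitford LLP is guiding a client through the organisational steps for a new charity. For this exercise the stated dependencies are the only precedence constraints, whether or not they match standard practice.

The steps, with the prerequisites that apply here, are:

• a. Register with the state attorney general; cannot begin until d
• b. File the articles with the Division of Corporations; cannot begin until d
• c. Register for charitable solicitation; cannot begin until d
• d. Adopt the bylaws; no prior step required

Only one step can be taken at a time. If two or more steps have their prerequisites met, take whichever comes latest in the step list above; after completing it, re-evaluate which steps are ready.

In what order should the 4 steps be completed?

d, c, b, a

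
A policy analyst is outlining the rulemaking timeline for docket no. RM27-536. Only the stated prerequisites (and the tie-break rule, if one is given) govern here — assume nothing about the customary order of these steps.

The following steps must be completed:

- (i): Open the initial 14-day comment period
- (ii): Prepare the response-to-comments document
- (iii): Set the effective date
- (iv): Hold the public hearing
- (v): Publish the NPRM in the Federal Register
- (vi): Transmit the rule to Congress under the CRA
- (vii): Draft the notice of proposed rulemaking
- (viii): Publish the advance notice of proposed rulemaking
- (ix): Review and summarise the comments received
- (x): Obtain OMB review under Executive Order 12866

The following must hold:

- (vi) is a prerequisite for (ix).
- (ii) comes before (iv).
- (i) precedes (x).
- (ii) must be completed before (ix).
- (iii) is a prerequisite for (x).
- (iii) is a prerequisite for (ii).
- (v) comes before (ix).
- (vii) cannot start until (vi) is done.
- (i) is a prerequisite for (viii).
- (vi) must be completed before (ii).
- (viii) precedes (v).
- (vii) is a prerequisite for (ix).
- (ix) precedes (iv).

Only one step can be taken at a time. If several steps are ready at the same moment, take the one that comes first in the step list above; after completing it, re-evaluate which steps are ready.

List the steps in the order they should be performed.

(i), (iii), (vi), (ii), (vii), (viii), (v), (ix), (iv), (x)

Nothing is required for (i), (iii) and (vi). (i) is listed earlier → (i) first.
Ready: (iii), (vi) and (viii). (iii) is listed earlier → (iii).
Now (vi), (viii) and (x) have their prerequisites met. (vi) is listed earlier, so (vi) next.
(ii), (vii), (viii) and (x) are all available; (ii) is listed earlier → (ii).
(vii), (viii) and (x) are all available; (vii) is listed earlier → (vii).
Now (viii) and (x) have their prerequisites met. (viii) is listed earlier, so (viii) next.
(v) now also ready, so the ready set is {(v), (x)}; (v) is listed earlier → (v).
(ix) now also ready, so the ready set is {(ix), (x)}; (ix) is listed earlier → (ix).
(iv) now also ready, so the ready set is {(iv), (x)}; (iv) is listed earlier → (iv).
(x) needed (i) and (iii), now all done → (x).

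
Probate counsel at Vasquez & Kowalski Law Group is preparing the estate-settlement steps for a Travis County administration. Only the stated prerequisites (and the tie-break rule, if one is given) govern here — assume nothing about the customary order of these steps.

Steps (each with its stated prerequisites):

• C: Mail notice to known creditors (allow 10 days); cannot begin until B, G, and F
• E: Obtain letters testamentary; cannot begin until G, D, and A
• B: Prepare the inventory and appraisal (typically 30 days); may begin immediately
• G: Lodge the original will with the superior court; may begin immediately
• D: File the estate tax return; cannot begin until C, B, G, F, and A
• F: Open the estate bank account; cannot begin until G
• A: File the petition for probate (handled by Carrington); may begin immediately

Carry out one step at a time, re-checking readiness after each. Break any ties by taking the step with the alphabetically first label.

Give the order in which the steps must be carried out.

A → B → G → F → C → D → E

A, B and G have no prerequisites; A has the earlier label, so A is first.
Ready: B and G. B has the earlier label → B.
G is the only step now ready → G.
F needed G, now all done → F.
That leaves C as the only ready step → C.
D needed A, B, C, F and G, now all done → D.
That leaves E as the only ready step → E.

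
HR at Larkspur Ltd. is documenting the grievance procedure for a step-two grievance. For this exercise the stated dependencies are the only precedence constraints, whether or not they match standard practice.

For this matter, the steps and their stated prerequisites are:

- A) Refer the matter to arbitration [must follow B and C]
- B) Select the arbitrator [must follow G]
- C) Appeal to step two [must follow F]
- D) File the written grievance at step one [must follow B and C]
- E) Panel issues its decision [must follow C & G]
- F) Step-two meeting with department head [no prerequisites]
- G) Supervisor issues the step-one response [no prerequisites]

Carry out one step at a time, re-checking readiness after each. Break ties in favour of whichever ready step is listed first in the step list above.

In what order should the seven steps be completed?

Nothing is required for F and G. F is listed earlier → F first.
C now also ready, so the ready set is {C, G}; C is listed earlier → C.
That leaves G as the only ready step → G.
B and E are both available; B is listed earlier → B.
A and D now also ready, so the ready set is {A, D, E}; A is listed earlier → A.
Ready: D and E. D is listed earlier → D.
E is the only step now ready → E.

F C G B A D E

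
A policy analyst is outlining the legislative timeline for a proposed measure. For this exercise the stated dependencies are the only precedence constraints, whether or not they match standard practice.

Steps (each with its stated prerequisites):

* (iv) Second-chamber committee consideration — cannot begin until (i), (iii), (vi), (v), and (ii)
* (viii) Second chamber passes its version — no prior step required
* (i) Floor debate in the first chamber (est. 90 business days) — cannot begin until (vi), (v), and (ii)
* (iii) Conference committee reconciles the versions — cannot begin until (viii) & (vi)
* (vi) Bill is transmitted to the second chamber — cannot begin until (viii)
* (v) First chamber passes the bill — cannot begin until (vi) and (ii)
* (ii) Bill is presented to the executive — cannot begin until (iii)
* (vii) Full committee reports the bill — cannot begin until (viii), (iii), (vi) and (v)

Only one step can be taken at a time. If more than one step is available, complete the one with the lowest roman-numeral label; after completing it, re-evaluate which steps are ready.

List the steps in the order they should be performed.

(viii) → (vi) → (iii) → (ii) → (v) → (i) → (iv) → (vii)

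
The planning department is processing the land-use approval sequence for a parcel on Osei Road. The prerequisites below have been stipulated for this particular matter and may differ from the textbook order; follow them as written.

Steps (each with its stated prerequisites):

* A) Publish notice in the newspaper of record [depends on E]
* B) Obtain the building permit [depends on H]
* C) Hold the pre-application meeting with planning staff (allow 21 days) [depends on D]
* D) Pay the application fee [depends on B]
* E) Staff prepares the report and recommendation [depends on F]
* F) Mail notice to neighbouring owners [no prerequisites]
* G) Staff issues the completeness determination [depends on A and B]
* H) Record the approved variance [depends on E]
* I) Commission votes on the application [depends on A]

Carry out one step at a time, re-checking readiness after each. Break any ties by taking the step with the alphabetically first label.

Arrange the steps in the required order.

F E A H B D C G I

Only F has no prerequisites, so it is first.
E is the only step now ready → E.
Ready: A and H. A has the earlier label → A.
I now also ready, so the ready set is {H, I}; H has the earlier label → H.
B and I are both available; B has the earlier label → B.
D, G and I are all available; D has the earlier label → D.
Now C, G and I have their prerequisites met. C has the earlier label, so C next.
Now G and I have their prerequisites met. G has the earlier label, so G next.
I is the only step now ready → I.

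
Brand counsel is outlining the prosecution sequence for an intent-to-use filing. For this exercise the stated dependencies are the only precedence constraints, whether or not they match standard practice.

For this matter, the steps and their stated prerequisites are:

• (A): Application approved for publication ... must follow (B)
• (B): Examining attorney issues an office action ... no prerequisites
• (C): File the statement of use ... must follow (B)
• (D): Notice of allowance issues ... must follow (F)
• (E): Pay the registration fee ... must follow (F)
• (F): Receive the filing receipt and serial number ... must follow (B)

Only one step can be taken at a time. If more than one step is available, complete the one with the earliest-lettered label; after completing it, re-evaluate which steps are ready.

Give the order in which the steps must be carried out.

(B) (A) (C) (F) (D) (E)

(B) has no prerequisites → (B) first.
Ready: (A), (C) and (F). (A) has the earlier label → (A).
(C) and (F) are both available; (C) has the earlier label → (C).
(F) needed (B), now all done → (F).
(D) and (E) are both available; (D) has the earlier label → (D).
(E) is the only step now ready → (E).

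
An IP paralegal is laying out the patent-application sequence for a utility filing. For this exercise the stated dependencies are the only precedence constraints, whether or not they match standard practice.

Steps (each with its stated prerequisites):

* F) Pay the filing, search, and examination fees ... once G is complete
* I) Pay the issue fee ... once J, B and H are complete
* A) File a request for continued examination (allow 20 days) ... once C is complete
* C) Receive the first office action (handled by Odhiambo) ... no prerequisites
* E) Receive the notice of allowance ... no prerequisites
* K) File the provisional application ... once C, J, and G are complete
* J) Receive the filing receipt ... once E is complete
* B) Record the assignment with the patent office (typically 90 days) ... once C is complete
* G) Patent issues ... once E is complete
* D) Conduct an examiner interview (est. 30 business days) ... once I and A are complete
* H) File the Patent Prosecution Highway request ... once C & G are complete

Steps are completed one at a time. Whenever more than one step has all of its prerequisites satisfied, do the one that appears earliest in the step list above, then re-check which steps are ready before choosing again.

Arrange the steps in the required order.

Nothing is required for C and E. C is listed earlier → C first.
A, E and B are all available; A is listed earlier → A.
Now E and B have their prerequisites met. E is listed earlier, so E next.
J and G now also ready, so the ready set is {J, B, G}; J is listed earlier → J.
Now B and G have their prerequisites met. B is listed earlier, so B next.
That leaves G as the only ready step → G.
Ready: F, K and H. F is listed earlier → F.
Ready: K and H. K is listed earlier → K.
That leaves H as the only ready step → H.
I needed J, B and H, now all done → I.
That leaves D as the only ready step → D.

C → A → E → J → B → G → F → K → H → I → D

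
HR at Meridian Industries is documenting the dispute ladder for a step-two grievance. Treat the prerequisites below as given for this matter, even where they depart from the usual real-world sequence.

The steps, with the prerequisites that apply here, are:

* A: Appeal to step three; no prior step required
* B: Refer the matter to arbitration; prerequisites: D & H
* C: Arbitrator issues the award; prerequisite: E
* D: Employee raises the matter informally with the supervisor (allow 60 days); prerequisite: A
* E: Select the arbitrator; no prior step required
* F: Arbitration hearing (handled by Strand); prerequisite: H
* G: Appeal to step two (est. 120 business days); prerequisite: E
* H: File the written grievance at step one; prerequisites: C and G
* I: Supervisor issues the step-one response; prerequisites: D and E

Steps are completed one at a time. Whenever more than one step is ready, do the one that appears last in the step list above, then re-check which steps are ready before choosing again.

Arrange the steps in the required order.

E, G, C, H, F, A, D, I, B

Nothing is required for E and A. E is listed later → E first.
G and C now also ready, so the ready set is {G, C, A}; G is listed later → G.
Ready: C and A. C is listed later → C.
H and A are both available; H is listed later → H.
F now also ready, so the ready set is {F, A}; F is listed later → F.
A is the only step now ready → A.
Next only D has its prerequisites met → D.
Now I and B have their prerequisites met. I is listed later, so I next.
B needed H and D, now all done → B.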